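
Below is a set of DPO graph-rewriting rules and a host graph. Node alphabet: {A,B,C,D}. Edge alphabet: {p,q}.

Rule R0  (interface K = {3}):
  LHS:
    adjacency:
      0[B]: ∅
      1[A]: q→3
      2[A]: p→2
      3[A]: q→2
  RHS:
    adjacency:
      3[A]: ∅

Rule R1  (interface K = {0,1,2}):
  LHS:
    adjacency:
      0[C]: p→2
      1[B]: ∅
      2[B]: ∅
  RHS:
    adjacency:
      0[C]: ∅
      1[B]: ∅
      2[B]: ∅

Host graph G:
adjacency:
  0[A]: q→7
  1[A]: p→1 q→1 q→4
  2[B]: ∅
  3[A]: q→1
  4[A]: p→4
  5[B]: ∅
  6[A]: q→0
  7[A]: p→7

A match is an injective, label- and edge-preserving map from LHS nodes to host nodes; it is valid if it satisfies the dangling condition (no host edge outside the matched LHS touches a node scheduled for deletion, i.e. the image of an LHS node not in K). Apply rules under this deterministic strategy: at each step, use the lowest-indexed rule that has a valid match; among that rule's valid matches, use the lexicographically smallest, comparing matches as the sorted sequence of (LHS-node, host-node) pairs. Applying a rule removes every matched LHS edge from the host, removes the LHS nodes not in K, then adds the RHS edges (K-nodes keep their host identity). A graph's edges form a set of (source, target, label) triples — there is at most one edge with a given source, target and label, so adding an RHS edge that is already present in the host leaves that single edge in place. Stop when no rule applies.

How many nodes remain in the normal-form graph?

Answer: 2

Steps:
initial: |V|=8 |E|=8  E = 0-q->7 1-p->1 1-q->1 1-q->4 3-q->1 4-p->4 6-q->0 7-p->7
step 1: apply R0 at {0↦2, 1↦3, 2↦4, 3↦1}  → |V|=5 |E|=5  E = 0-q->7 1-p->1 1-q->1 6-q->0 7-p->7
step 2: apply R0 at {0↦5, 1↦6, 2↦7, 3↦0}  → |V|=2 |E|=2  E = 1-p->1 1-q->1
halt: no rule applies after step 2
NF nodes: {0:A, 1:A}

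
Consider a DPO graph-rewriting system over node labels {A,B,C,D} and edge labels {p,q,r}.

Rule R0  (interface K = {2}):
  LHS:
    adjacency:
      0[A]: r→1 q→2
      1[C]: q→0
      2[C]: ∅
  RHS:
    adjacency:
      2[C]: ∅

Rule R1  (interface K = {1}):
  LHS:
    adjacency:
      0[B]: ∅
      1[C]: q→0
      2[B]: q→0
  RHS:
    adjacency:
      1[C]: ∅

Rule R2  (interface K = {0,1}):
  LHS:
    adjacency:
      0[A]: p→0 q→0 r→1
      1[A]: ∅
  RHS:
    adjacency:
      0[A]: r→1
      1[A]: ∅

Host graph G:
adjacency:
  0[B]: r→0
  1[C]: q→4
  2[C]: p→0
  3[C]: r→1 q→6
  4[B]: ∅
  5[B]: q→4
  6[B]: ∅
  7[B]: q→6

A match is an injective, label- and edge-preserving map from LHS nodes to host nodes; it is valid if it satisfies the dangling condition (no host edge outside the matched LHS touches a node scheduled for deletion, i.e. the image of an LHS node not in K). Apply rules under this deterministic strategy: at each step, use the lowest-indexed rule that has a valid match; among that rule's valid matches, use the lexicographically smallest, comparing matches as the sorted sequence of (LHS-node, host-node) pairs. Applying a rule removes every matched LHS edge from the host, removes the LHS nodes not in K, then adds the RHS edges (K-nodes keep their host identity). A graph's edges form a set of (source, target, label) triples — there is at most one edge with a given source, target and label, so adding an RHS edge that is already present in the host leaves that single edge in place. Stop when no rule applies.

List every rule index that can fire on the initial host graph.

R0: no valid match — LHS pattern not found
R1: 2 valid matches — {0↦4, 1↦1, 2↦5}, {0↦6, 1↦3, 2↦7}
R2: no valid match — LHS pattern not found

Answer: [R1]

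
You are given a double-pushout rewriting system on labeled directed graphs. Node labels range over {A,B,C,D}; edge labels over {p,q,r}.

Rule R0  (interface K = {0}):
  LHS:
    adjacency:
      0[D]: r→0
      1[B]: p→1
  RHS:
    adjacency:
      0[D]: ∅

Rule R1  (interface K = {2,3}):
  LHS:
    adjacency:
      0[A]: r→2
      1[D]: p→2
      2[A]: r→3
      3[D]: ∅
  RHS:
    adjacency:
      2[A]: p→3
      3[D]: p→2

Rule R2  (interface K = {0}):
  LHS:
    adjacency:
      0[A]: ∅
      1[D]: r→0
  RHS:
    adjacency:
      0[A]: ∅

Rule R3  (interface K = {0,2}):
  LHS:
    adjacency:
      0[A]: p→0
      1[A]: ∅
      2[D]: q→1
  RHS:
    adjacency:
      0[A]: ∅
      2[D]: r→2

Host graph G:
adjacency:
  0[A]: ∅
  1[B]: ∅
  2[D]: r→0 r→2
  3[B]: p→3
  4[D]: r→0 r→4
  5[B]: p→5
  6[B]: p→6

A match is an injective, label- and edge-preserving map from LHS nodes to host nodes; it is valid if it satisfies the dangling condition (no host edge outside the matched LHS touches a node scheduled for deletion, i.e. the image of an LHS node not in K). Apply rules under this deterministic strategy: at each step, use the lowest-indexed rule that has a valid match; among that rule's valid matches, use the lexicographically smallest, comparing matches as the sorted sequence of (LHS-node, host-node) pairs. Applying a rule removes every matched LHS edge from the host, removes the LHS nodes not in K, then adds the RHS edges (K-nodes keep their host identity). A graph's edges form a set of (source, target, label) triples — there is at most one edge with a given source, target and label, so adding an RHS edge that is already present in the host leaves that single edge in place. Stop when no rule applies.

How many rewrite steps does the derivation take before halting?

start.  V:7 E:7  edges: 2-r->0 2-r->2 3-p->3 4-r->0 4-r->4 5-p->5 6-p->6
1. fire R0 via {0↦2, 1↦3}  →  V:6 E:5  edges: 2-r->0 4-r->0 4-r->4 5-p->5 6-p->6
2. fire R0 via {0↦4, 1↦5}  →  V:5 E:3  edges: 2-r->0 4-r->0 6-p->6
3. fire R2 via {0↦0, 1↦2}  →  V:4 E:2  edges: 4-r->0 6-p->6
4. fire R2 via {0↦0, 1↦4}  →  V:3 E:1  edges: 6-p->6
normal form: no rule applies after step 4

Answer: 4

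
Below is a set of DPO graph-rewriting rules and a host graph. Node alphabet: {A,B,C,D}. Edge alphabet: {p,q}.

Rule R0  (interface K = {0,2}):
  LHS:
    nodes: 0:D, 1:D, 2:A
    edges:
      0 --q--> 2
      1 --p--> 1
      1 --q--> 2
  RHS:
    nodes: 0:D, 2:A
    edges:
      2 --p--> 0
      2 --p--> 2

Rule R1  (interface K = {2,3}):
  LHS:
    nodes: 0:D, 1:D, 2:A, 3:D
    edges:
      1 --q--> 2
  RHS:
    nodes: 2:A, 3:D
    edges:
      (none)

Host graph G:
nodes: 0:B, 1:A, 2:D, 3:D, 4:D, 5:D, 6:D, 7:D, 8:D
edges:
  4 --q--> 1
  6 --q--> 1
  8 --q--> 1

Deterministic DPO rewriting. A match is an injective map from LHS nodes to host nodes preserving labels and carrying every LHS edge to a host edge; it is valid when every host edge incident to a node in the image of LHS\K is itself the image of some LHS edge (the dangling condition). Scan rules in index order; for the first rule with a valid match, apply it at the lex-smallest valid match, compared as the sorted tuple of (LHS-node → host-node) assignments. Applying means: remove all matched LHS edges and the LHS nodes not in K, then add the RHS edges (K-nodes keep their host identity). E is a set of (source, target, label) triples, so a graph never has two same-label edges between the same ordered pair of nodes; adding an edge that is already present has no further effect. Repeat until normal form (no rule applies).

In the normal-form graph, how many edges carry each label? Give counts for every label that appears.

Answer: (no edges)

Derivation:
initial: |V|=9 |E|=3  E = 4-q->1 6-q->1 8-q->1
step 1: apply R1 at {0↦2, 1↦4, 2↦1, 3↦3}  → |V|=7 |E|=2  E = 6-q->1 8-q->1
step 2: apply R1 at {0↦3, 1↦6, 2↦1, 3↦5}  → |V|=5 |E|=1  E = 8-q->1
step 3: apply R1 at {0↦5, 1↦8, 2↦1, 3↦7}  → |V|=3 |E|=0  E = ∅
final graph: no rule applies after step 3
NF edges: []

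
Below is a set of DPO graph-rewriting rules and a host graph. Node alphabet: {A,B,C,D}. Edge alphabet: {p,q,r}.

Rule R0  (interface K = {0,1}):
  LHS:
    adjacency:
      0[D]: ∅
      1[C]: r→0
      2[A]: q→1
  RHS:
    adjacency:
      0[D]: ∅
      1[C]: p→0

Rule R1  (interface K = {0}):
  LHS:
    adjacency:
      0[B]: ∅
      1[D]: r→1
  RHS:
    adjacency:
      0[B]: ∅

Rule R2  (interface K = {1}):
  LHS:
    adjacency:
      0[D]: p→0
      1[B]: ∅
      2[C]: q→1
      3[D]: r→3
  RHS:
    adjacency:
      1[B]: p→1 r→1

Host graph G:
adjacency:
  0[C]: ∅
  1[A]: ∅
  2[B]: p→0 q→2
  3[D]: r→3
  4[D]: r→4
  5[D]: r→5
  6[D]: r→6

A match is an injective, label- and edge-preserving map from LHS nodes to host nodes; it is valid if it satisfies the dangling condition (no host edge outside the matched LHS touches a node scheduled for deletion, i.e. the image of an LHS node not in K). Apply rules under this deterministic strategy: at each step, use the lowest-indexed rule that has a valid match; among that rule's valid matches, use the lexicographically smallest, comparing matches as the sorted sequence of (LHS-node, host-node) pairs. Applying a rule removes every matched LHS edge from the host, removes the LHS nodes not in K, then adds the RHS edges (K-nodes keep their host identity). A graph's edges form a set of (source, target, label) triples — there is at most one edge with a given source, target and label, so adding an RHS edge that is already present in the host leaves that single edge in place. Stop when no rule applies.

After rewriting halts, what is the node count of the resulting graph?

Answer: 3

Derivation:
initial: |V|=7 |E|=6  E = 2-p->0 2-q->2 3-r->3 4-r->4 5-r->5 6-r->6
step 1: apply R1 at {0↦2, 1↦3}  → |V|=6 |E|=5  E = 2-p->0 2-q->2 4-r->4 5-r->5 6-r->6
step 2: apply R1 at {0↦2, 1↦4}  → |V|=5 |E|=4  E = 2-p->0 2-q->2 5-r->5 6-r->6
step 3: apply R1 at {0↦2, 1↦5}  → |V|=4 |E|=3  E = 2-p->0 2-q->2 6-r->6
step 4: apply R1 at {0↦2, 1↦6}  → |V|=3 |E|=2  E = 2-p->0 2-q->2
halt: no rule applies after step 4
NF nodes: {0:C, 1:A, 2:B}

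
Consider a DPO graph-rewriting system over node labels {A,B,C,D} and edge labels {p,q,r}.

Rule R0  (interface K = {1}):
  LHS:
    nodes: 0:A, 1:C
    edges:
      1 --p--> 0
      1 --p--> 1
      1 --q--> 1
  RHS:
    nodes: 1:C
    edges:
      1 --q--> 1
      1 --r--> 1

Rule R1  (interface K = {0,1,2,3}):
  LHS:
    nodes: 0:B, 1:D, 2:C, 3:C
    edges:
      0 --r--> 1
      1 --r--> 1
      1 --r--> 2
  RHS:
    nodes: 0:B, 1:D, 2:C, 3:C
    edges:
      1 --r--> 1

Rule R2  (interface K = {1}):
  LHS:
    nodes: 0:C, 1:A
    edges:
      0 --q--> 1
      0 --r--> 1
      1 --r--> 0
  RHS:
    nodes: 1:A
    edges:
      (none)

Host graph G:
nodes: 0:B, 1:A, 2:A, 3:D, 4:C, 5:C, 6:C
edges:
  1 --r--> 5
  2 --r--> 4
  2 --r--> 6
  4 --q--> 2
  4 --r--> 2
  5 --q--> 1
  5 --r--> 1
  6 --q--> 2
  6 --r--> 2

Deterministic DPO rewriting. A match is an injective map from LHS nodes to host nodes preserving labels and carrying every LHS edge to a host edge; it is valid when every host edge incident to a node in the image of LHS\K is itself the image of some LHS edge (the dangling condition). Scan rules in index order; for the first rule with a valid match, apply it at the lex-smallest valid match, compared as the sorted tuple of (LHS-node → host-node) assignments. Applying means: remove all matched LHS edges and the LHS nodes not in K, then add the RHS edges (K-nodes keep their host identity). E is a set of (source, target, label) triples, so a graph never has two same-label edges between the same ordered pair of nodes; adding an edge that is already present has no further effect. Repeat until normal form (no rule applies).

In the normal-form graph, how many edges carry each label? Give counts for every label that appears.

Answer: (no edges)

Derivation:
[0] host  ⇒  7 nodes, 9 edges  {1-r->5 2-r->4 2-r->6 4-q->2 4-r->2 5-q->1 5-r->1 6-q->2 6-r->2}
[1] R2 @ {0↦4, 1↦2}  ⇒  6 nodes, 6 edges  {1-r->5 2-r->6 5-q->1 5-r->1 6-q->2 6-r->2}
[2] R2 @ {0↦5, 1↦1}  ⇒  5 nodes, 3 edges  {2-r->6 6-q->2 6-r->2}
[3] R2 @ {0↦6, 1↦2}  ⇒  4 nodes, 0 edges  {∅}
halt: no rule applies after step 3
NF edges: []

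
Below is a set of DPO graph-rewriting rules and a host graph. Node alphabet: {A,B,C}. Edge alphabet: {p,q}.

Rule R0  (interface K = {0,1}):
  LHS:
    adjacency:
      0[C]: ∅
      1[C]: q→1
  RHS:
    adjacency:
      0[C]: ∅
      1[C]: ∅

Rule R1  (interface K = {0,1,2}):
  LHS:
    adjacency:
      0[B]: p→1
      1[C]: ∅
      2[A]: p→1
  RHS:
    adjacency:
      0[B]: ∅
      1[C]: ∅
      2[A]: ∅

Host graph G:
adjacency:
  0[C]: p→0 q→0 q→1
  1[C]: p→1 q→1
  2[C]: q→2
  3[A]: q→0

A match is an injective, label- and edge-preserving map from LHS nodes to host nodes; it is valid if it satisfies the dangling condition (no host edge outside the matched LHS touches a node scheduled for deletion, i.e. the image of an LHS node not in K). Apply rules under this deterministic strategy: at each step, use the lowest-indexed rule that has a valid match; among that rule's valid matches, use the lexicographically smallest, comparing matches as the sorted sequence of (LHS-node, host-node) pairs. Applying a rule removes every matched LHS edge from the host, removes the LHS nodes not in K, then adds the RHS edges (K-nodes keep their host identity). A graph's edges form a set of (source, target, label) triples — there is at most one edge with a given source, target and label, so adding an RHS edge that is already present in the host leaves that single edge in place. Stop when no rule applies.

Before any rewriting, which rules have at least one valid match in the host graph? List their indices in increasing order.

Answer: [R0]

Derivation:
R0: 6 valid matches — {0↦0, 1↦1}, {0↦0, 1↦2}, {0↦1, 1↦0} (+3 more)
R1: no valid match — LHS pattern not found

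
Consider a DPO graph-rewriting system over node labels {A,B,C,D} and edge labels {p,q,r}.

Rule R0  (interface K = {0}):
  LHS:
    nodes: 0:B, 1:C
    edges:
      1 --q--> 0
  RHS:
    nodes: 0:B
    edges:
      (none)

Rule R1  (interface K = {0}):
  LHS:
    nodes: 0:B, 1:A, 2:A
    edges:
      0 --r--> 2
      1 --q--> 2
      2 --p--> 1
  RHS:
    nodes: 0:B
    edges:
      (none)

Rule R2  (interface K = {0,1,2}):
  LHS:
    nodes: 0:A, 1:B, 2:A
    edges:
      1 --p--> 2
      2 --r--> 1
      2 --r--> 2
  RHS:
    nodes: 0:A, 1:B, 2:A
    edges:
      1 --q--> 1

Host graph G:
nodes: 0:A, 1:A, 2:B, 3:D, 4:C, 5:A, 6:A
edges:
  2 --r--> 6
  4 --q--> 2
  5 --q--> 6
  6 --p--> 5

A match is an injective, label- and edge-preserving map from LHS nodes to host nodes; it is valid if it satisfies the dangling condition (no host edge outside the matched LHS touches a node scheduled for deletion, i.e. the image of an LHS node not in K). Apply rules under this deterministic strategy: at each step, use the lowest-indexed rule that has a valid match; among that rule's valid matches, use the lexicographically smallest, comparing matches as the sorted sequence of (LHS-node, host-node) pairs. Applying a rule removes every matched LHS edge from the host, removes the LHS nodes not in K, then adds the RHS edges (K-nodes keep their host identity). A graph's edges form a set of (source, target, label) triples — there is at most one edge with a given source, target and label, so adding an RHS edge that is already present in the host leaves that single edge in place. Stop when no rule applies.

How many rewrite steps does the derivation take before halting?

Answer: 2

Rewrite trace:
[0] host  ⇒  7 nodes, 4 edges  {2-r->6 4-q->2 5-q->6 6-p->5}
[1] R0 @ {0↦2, 1↦4}  ⇒  6 nodes, 3 edges  {2-r->6 5-q->6 6-p->5}
[2] R1 @ {0↦2, 1↦5, 2↦6}  ⇒  4 nodes, 0 edges  {∅}
final graph: no rule applies after step 2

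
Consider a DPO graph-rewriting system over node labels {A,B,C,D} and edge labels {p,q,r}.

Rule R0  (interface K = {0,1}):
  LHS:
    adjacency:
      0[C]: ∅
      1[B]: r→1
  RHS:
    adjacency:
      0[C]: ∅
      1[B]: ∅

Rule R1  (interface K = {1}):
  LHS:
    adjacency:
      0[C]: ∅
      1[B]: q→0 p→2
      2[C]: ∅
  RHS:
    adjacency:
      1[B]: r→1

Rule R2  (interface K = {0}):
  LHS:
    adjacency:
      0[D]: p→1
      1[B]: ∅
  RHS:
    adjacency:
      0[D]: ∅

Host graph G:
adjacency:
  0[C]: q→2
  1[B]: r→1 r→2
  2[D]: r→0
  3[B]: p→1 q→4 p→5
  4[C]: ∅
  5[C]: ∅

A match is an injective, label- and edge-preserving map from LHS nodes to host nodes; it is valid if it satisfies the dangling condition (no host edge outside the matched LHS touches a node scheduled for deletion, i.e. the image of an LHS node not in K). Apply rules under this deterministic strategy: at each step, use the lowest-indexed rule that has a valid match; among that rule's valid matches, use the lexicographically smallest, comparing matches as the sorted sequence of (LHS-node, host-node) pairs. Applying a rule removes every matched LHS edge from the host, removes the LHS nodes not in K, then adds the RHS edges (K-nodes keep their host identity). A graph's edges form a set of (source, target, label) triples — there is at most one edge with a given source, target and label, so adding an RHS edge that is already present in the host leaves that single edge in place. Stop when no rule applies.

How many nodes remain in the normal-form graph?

Answer: 4

Rewrite trace:
initial: |V|=6 |E|=7  E = 0-q->2 1-r->1 1-r->2 2-r->0 3-p->1 3-q->4 3-p->5
step 1: apply R0 at {0↦0, 1↦1}  → |V|=6 |E|=6  E = 0-q->2 1-r->2 2-r->0 3-p->1 3-q->4 3-p->5
step 2: apply R1 at {0↦4, 1↦3, 2↦5}  → |V|=4 |E|=5  E = 0-q->2 1-r->2 2-r->0 3-p->1 3-r->3
step 3: apply R0 at {0↦0, 1↦3}  → |V|=4 |E|=4  E = 0-q->2 1-r->2 2-r->0 3-p->1
normal form: no rule applies after step 3
NF nodes: {0:C, 1:B, 2:D, 3:B}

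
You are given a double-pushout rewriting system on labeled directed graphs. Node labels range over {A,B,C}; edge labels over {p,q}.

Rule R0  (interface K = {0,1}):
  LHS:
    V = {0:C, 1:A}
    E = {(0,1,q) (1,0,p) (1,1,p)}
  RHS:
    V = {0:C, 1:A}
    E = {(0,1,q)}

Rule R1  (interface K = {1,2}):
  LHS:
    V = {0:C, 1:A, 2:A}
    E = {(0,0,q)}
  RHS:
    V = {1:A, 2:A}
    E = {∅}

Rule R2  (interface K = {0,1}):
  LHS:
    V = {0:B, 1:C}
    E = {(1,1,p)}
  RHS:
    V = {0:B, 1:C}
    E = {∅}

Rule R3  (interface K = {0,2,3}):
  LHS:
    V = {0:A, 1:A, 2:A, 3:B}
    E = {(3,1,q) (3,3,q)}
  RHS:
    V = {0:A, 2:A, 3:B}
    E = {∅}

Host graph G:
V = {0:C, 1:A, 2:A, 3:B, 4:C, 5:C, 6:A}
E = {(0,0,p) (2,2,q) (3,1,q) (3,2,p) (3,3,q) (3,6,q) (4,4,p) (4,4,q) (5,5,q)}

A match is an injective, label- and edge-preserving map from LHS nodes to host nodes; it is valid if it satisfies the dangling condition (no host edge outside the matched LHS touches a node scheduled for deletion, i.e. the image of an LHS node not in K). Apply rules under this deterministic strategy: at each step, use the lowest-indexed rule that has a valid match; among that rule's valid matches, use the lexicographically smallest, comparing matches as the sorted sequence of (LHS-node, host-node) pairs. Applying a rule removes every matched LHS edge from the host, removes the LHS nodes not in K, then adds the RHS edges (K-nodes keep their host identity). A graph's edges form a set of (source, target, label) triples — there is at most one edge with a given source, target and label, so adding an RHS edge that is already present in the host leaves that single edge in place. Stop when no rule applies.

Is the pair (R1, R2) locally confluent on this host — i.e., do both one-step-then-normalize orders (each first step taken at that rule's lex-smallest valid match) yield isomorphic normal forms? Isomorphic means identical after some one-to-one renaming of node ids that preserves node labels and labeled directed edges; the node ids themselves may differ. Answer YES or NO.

Answer: YES

Steps:
branch R1-first: apply at {0↦5, 1↦1, 2↦2} → |E|=8, then 4 more step(s) → NF |V|=4 |E|=3 V={0:C, 1:A, 2:A, 3:B} E=2-q->2 3-q->1 3-p->2
branch R2-first: apply at {0↦3, 1↦0} → |E|=8, then 4 more step(s) → NF |V|=4 |E|=3 V={0:C, 1:A, 2:A, 3:B} E=2-q->2 3-q->1 3-p->2
graphs isomorphic (equal up to label-preserving node renaming)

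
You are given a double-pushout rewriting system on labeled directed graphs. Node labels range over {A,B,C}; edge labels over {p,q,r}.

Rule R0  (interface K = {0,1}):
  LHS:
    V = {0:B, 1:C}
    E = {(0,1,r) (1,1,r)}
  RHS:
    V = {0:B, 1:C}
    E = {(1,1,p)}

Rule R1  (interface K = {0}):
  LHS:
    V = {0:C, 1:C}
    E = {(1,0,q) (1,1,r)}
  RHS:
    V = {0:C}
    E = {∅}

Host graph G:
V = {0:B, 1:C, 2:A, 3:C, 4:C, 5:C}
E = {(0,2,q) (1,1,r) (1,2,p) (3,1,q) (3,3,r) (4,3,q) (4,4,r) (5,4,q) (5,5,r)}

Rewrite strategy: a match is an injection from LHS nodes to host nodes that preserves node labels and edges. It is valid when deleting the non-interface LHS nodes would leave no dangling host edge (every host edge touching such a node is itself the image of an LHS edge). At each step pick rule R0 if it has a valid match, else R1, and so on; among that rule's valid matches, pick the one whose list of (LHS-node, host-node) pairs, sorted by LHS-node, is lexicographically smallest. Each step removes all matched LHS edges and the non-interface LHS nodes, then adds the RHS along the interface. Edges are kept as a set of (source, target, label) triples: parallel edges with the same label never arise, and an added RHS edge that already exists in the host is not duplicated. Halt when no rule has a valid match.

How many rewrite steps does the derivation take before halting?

Answer: 3

Rewrite trace:
initial: |V|=6 |E|=9  E = 0-q->2 1-r->1 1-p->2 3-q->1 3-r->3 4-q->3 4-r->4 5-q->4 5-r->5
step 1: apply R1 at {0↦4, 1↦5}  → |V|=5 |E|=7  E = 0-q->2 1-r->1 1-p->2 3-q->1 3-r->3 4-q->3 4-r->4
step 2: apply R1 at {0↦3, 1↦4}  → |V|=4 |E|=5  E = 0-q->2 1-r->1 1-p->2 3-q->1 3-r->3
step 3: apply R1 at {0↦1, 1↦3}  → |V|=3 |E|=3  E = 0-q->2 1-r->1 1-p->2
halt: no rule applies after step 3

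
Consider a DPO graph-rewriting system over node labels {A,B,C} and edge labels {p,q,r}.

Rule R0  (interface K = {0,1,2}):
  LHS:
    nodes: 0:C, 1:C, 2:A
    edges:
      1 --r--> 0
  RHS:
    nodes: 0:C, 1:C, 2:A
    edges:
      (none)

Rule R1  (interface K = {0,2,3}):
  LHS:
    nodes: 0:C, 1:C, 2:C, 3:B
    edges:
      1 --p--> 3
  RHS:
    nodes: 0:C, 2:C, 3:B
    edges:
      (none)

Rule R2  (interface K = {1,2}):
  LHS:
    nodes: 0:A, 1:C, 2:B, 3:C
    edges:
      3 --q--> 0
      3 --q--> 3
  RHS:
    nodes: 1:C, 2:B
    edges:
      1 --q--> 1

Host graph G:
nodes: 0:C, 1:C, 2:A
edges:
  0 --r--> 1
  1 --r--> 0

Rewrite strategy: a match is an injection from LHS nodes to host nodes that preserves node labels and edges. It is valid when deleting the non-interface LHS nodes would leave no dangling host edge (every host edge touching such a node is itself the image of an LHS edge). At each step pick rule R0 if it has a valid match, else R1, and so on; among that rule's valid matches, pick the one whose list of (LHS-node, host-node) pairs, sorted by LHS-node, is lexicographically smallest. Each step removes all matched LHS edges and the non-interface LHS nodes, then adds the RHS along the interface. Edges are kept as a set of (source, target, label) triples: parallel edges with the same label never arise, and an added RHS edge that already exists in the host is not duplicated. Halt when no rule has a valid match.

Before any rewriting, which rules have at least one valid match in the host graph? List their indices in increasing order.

R0: 2 valid matches — {0↦0, 1↦1, 2↦2}, {0↦1, 1↦0, 2↦2}
R1: no valid match — LHS pattern not found
R2: no valid match — LHS pattern not found

Answer: [R0]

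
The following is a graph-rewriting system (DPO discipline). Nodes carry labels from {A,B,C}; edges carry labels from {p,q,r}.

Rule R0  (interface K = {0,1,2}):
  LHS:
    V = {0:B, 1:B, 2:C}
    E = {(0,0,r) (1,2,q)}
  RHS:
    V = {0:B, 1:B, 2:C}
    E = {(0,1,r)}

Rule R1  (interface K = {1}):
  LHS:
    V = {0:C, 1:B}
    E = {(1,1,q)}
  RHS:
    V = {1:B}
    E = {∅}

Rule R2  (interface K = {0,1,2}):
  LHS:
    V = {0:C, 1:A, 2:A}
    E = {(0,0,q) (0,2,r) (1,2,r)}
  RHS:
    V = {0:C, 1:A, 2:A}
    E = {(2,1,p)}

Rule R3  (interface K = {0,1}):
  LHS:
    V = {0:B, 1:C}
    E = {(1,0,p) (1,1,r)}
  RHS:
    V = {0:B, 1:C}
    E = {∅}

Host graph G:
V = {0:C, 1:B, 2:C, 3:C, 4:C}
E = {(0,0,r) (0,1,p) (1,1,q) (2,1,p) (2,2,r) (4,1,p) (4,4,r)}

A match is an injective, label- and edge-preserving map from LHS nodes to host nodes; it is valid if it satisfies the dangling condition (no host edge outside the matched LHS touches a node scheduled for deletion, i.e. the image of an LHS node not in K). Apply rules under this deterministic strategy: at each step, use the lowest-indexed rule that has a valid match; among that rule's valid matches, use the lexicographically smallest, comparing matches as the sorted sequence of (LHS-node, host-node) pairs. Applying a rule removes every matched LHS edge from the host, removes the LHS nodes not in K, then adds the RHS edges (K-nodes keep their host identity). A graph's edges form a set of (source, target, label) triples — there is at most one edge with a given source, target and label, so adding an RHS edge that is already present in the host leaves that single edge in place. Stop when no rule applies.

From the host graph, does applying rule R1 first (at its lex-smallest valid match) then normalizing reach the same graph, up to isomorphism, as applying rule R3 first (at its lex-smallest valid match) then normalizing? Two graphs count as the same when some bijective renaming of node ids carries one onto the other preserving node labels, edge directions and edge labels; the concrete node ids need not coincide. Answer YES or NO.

branch R1-first: apply at {0↦3, 1↦1} → |E|=6, then 3 more step(s) → NF |V|=4 |E|=0 V={0:C, 1:B, 2:C, 4:C} E=∅
branch R3-first: apply at {0↦1, 1↦0} → |E|=5, then 3 more step(s) → NF |V|=4 |E|=0 V={1:B, 2:C, 3:C, 4:C} E=∅
graphs isomorphic (equal up to label-preserving node renaming)

Answer: YES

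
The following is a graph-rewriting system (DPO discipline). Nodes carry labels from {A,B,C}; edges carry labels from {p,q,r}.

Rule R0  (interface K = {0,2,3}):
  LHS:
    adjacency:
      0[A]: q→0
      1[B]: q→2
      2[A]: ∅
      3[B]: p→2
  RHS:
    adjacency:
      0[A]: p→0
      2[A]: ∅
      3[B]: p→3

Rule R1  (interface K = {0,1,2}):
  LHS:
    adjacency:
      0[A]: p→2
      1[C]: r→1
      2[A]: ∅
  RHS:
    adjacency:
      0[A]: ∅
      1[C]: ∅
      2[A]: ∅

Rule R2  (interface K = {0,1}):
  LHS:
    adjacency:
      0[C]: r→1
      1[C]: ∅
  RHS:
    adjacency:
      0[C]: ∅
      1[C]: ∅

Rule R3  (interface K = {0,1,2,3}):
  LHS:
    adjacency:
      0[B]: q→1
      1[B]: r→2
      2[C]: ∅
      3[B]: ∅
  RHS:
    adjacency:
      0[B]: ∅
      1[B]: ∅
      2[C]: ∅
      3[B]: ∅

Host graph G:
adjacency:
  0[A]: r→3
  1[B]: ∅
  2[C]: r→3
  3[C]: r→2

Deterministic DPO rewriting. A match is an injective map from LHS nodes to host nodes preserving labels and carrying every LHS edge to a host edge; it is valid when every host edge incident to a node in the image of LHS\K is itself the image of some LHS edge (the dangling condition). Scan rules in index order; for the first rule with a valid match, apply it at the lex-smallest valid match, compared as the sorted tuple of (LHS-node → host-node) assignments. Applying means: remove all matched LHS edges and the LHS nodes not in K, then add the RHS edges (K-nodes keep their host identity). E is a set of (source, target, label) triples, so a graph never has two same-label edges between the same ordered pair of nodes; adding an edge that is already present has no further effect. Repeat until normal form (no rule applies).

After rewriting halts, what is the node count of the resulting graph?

Answer: 4

Rewrite trace:
start.  V:4 E:3  edges: 0-r->3 2-r->3 3-r->2
1. fire R2 via {0↦2, 1↦3}  →  V:4 E:2  edges: 0-r->3 3-r->2
2. fire R2 via {0↦3, 1↦2}  →  V:4 E:1  edges: 0-r->3
final graph: no rule applies after step 2
NF nodes: {0:A, 1:B, 2:C, 3:C}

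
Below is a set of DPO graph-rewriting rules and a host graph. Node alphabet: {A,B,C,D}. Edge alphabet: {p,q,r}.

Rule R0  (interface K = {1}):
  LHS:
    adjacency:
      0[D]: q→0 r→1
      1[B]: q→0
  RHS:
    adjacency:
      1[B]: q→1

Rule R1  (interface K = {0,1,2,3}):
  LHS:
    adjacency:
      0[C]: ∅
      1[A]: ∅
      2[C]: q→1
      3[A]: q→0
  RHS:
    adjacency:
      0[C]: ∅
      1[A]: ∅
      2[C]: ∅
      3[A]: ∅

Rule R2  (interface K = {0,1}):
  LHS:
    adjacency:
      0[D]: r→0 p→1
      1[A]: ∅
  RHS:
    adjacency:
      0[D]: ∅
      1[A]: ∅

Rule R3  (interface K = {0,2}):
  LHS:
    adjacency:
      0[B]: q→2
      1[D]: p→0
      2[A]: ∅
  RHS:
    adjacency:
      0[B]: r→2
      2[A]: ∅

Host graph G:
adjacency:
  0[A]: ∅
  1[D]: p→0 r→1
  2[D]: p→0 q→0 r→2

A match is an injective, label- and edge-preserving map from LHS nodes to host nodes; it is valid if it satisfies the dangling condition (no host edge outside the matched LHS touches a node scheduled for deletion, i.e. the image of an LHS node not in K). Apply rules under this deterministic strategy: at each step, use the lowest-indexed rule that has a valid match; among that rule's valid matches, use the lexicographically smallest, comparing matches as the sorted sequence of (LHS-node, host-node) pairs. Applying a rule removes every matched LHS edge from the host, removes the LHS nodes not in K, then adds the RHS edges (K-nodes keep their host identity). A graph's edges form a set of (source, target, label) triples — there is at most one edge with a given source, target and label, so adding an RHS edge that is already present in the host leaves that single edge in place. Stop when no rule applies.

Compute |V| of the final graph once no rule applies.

start.  V:3 E:5  edges: 1-p->0 1-r->1 2-p->0 2-q->0 2-r->2
1. fire R2 via {0↦1, 1↦0}  →  V:3 E:3  edges: 2-p->0 2-q->0 2-r->2
2. fire R2 via {0↦2, 1↦0}  →  V:3 E:1  edges: 2-q->0
final graph: no rule applies after step 2
NF nodes: {0:A, 1:D, 2:D}

Answer: 3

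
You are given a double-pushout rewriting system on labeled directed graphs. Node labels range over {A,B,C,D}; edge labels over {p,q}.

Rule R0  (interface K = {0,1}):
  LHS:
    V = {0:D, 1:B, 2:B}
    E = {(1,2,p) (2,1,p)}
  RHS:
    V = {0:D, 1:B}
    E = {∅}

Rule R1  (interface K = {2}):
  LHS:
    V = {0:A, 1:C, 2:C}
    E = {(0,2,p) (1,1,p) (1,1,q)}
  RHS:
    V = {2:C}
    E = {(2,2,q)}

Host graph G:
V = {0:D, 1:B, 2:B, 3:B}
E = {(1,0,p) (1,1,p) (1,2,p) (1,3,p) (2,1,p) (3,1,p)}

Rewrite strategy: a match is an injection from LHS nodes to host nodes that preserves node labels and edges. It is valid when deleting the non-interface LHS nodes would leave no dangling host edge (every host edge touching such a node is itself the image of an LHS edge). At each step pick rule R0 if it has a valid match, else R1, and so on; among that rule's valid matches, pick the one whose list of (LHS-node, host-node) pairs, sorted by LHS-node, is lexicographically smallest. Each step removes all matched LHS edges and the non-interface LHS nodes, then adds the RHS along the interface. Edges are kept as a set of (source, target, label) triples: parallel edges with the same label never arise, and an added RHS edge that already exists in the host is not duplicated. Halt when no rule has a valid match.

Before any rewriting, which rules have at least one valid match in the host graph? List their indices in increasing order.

R0: 2 valid matches — {0↦0, 1↦1, 2↦2}, {0↦0, 1↦1, 2↦3}
R1: no valid match — LHS pattern not found

Answer: [R0]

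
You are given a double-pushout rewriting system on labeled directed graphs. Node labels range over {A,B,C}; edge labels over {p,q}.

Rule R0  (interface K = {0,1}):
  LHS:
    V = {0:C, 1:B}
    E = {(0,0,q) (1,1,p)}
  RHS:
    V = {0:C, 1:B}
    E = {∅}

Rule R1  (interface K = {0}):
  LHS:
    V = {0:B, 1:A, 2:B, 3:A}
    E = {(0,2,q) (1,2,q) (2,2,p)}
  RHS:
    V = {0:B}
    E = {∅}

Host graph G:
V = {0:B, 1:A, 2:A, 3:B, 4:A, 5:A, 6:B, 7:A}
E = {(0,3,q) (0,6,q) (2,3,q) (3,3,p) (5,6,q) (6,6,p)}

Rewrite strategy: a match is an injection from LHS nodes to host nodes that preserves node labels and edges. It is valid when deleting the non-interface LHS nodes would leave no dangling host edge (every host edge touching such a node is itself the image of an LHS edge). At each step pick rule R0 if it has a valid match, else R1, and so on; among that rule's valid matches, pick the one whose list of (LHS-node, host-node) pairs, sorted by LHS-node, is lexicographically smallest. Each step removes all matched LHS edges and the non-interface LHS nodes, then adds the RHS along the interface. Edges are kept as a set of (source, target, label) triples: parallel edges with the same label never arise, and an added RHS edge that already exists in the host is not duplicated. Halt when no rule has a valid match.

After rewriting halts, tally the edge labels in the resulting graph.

Answer: (no edges)

Derivation:
[0] host  ⇒  8 nodes, 6 edges  {0-q->3 0-q->6 2-q->3 3-p->3 5-q->6 6-p->6}
[1] R1 @ {0↦0, 1↦2, 2↦3, 3↦1}  ⇒  5 nodes, 3 edges  {0-q->6 5-q->6 6-p->6}
[2] R1 @ {0↦0, 1↦5, 2↦6, 3↦4}  ⇒  2 nodes, 0 edges  {∅}
final graph: no rule applies after step 2
NF edges: []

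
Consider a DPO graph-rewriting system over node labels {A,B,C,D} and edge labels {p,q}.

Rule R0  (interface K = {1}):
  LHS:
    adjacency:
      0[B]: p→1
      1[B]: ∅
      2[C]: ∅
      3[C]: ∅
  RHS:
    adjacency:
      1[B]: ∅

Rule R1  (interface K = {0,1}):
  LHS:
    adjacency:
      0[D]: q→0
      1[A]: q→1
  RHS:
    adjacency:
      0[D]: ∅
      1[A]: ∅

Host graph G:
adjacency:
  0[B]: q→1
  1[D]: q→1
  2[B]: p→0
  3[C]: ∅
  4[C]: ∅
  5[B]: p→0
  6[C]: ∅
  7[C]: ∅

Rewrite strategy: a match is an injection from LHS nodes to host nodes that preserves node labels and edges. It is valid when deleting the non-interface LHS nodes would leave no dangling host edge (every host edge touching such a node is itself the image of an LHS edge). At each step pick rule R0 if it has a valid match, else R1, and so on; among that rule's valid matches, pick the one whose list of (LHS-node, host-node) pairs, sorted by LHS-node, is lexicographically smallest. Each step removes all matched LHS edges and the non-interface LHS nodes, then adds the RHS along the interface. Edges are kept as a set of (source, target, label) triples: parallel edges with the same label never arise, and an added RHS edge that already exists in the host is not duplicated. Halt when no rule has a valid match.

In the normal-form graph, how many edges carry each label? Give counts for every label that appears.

start.  V:8 E:4  edges: 0-q->1 1-q->1 2-p->0 5-p->0
1. fire R0 via {0↦2, 1↦0, 2↦3, 3↦4}  →  V:5 E:3  edges: 0-q->1 1-q->1 5-p->0
2. fire R0 via {0↦5, 1↦0, 2↦6, 3↦7}  →  V:2 E:2  edges: 0-q->1 1-q->1
final graph: no rule applies after step 2
NF edges: [(0, 1, 'q'), (1, 1, 'q')]

Answer: q:2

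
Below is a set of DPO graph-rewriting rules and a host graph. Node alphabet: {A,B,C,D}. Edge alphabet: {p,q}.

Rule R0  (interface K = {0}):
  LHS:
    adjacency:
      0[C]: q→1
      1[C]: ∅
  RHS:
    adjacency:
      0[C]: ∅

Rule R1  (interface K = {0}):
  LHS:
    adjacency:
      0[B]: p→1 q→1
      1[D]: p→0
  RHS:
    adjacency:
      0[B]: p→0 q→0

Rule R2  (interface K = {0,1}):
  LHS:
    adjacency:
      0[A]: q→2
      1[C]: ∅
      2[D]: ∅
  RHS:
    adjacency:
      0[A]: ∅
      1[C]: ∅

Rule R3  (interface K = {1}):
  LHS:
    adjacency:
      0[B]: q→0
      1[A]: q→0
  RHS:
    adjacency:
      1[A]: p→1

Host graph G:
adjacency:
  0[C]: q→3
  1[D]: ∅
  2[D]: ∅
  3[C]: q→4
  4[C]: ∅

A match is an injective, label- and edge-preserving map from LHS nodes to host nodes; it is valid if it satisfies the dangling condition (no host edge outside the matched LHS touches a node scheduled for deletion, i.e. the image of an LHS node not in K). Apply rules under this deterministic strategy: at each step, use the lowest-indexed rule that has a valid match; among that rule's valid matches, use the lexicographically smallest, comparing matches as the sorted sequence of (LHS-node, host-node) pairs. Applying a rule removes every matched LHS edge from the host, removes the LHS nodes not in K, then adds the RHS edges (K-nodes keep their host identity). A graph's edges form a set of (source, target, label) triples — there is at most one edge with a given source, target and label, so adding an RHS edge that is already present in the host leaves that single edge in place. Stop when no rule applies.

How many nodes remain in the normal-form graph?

Answer: 3

Derivation:
initial: |V|=5 |E|=2  E = 0-q->3 3-q->4
step 1: apply R0 at {0↦3, 1↦4}  → |V|=4 |E|=1  E = 0-q->3
step 2: apply R0 at {0↦0, 1↦3}  → |V|=3 |E|=0  E = ∅
final graph: no rule applies after step 2
NF nodes: {0:C, 1:D, 2:D}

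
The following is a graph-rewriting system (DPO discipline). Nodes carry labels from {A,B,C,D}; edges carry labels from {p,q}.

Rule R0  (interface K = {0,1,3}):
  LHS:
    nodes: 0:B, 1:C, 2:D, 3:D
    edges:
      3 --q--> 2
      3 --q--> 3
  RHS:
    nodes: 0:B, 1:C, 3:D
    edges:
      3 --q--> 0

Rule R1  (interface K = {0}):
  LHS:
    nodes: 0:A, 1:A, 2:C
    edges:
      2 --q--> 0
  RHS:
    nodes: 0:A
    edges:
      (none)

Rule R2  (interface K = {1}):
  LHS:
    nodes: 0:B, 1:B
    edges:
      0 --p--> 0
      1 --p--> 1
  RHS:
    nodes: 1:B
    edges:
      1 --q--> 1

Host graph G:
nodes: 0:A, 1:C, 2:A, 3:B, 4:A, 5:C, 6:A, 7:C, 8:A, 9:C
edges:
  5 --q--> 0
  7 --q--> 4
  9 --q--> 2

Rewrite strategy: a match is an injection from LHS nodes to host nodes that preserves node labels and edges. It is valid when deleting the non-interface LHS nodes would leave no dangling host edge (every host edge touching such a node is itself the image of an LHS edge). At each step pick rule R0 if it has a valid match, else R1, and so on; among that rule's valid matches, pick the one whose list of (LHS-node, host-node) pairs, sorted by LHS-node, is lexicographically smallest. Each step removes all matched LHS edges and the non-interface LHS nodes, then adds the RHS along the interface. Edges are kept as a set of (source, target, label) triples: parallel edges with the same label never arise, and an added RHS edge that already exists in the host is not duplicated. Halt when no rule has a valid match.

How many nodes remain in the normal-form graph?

Answer: 4

Rewrite trace:
[0] host  ⇒  10 nodes, 3 edges  {5-q->0 7-q->4 9-q->2}
[1] R1 @ {0↦0, 1↦6, 2↦5}  ⇒  8 nodes, 2 edges  {7-q->4 9-q->2}
[2] R1 @ {0↦2, 1↦0, 2↦9}  ⇒  6 nodes, 1 edges  {7-q->4}
[3] R1 @ {0↦4, 1↦2, 2↦7}  ⇒  4 nodes, 0 edges  {∅}
normal form: no rule applies after step 3
NF nodes: {1:C, 3:B, 4:A, 8:A}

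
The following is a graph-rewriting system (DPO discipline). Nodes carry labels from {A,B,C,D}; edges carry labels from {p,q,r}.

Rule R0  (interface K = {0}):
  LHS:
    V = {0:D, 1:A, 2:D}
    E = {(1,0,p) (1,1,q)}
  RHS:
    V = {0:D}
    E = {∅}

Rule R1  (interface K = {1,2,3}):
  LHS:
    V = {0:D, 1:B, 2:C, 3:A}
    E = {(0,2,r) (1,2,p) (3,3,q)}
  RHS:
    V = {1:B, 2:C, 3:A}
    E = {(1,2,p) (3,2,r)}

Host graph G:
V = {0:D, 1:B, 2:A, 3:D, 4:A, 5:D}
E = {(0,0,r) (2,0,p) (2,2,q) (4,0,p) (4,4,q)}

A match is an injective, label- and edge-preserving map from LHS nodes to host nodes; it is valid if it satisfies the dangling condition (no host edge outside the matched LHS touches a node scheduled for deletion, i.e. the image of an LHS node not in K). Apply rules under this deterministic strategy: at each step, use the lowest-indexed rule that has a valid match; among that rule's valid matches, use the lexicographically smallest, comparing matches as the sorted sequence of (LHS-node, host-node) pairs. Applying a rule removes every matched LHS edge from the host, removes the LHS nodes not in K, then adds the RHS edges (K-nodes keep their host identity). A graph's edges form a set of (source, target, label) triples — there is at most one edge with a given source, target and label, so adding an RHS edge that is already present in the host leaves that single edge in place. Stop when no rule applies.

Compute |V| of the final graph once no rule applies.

Answer: 2

Derivation:
[0] host  ⇒  6 nodes, 5 edges  {0-r->0 2-p->0 2-q->2 4-p->0 4-q->4}
[1] R0 @ {0↦0, 1↦2, 2↦3}  ⇒  4 nodes, 3 edges  {0-r->0 4-p->0 4-q->4}
[2] R0 @ {0↦0, 1↦4, 2↦5}  ⇒  2 nodes, 1 edges  {0-r->0}
halt: no rule applies after step 2
NF nodes: {0:D, 1:B}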